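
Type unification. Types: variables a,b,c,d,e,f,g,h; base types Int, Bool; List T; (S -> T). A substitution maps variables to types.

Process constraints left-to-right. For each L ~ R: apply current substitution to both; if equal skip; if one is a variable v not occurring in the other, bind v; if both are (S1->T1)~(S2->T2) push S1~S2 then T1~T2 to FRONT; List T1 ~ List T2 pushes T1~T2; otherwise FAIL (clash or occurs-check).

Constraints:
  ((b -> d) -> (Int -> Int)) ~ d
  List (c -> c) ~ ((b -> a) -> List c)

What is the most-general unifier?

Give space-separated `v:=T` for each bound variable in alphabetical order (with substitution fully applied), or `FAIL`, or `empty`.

Answer: FAIL

Derivation:
step 1: unify ((b -> d) -> (Int -> Int)) ~ d  [subst: {-} | 1 pending]
  occurs-check fail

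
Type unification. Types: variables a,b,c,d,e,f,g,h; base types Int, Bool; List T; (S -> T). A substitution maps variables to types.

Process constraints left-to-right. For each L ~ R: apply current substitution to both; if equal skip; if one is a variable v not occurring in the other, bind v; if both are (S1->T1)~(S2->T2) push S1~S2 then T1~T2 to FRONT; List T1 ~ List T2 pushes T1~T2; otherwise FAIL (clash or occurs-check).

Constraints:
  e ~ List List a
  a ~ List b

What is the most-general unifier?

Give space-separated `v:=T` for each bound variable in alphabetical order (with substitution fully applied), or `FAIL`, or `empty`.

step 1: unify e ~ List List a  [subst: {-} | 1 pending]
  bind e := List List a
step 2: unify a ~ List b  [subst: {e:=List List a} | 0 pending]
  bind a := List b

Answer: a:=List b e:=List List List b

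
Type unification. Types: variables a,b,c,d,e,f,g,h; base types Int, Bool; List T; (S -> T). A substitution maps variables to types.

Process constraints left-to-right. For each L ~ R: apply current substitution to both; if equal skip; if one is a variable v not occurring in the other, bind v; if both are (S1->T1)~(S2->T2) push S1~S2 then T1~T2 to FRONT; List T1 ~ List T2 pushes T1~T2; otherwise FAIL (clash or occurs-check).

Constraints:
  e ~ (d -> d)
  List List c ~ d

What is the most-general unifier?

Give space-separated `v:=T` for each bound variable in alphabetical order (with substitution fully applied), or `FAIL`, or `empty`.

Answer: d:=List List c e:=(List List c -> List List c)

Derivation:
step 1: unify e ~ (d -> d)  [subst: {-} | 1 pending]
  bind e := (d -> d)
step 2: unify List List c ~ d  [subst: {e:=(d -> d)} | 0 pending]
  bind d := List List c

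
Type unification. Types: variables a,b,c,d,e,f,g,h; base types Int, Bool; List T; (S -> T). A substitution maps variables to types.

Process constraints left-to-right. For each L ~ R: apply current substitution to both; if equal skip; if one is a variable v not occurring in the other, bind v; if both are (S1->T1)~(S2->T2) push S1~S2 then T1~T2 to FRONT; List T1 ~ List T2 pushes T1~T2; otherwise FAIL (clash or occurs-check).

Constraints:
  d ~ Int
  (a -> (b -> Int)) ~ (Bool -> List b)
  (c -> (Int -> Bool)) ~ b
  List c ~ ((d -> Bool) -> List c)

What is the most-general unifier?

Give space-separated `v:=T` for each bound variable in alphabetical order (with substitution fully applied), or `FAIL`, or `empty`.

step 1: unify d ~ Int  [subst: {-} | 3 pending]
  bind d := Int
step 2: unify (a -> (b -> Int)) ~ (Bool -> List b)  [subst: {d:=Int} | 2 pending]
  -> decompose arrow: push a~Bool, (b -> Int)~List b
step 3: unify a ~ Bool  [subst: {d:=Int} | 3 pending]
  bind a := Bool
step 4: unify (b -> Int) ~ List b  [subst: {d:=Int, a:=Bool} | 2 pending]
  clash: (b -> Int) vs List b

Answer: FAIL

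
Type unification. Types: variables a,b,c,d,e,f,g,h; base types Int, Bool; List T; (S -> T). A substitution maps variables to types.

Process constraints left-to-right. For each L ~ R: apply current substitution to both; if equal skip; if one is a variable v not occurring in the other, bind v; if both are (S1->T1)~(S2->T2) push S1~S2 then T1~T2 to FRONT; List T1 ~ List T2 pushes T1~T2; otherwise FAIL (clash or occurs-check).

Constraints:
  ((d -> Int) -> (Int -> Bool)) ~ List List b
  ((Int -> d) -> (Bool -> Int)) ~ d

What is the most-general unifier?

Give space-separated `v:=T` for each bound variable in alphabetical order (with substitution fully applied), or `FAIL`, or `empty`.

step 1: unify ((d -> Int) -> (Int -> Bool)) ~ List List b  [subst: {-} | 1 pending]
  clash: ((d -> Int) -> (Int -> Bool)) vs List List b

Answer: FAIL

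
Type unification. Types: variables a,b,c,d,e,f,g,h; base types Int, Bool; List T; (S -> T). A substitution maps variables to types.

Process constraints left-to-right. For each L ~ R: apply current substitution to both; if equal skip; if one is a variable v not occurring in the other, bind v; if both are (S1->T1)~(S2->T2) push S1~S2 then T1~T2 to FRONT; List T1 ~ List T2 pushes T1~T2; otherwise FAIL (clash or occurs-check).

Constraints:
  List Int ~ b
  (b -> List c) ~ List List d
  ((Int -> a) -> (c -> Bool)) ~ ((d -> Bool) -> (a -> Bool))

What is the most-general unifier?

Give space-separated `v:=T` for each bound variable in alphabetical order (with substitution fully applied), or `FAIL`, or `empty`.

Answer: FAIL

Derivation:
step 1: unify List Int ~ b  [subst: {-} | 2 pending]
  bind b := List Int
step 2: unify (List Int -> List c) ~ List List d  [subst: {b:=List Int} | 1 pending]
  clash: (List Int -> List c) vs List List d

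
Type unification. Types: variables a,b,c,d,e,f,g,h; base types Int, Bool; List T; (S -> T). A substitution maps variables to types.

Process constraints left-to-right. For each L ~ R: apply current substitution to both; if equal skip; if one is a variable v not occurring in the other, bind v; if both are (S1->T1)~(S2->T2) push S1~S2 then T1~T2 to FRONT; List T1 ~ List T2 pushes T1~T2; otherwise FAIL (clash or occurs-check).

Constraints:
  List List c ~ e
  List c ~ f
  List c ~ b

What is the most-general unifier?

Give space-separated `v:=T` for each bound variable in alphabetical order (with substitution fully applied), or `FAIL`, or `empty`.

Answer: b:=List c e:=List List c f:=List c

Derivation:
step 1: unify List List c ~ e  [subst: {-} | 2 pending]
  bind e := List List c
step 2: unify List c ~ f  [subst: {e:=List List c} | 1 pending]
  bind f := List c
step 3: unify List c ~ b  [subst: {e:=List List c, f:=List c} | 0 pending]
  bind b := List c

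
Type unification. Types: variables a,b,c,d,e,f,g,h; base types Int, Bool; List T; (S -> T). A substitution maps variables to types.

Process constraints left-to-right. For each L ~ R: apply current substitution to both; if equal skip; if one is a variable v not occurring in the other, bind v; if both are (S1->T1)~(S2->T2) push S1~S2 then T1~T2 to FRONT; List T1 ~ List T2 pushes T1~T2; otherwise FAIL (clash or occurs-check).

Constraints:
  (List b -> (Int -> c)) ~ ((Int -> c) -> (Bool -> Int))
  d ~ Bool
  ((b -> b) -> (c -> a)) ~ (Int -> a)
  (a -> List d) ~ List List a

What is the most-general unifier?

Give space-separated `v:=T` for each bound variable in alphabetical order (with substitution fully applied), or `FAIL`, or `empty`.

Answer: FAIL

Derivation:
step 1: unify (List b -> (Int -> c)) ~ ((Int -> c) -> (Bool -> Int))  [subst: {-} | 3 pending]
  -> decompose arrow: push List b~(Int -> c), (Int -> c)~(Bool -> Int)
step 2: unify List b ~ (Int -> c)  [subst: {-} | 4 pending]
  clash: List b vs (Int -> c)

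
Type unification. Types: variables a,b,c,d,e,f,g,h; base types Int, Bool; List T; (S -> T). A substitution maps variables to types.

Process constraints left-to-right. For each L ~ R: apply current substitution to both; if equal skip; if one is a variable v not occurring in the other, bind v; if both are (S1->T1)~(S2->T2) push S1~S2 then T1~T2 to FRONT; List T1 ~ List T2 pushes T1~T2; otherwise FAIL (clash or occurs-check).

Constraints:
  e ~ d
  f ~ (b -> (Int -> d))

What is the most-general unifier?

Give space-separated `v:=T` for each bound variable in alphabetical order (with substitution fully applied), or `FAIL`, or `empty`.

Answer: e:=d f:=(b -> (Int -> d))

Derivation:
step 1: unify e ~ d  [subst: {-} | 1 pending]
  bind e := d
step 2: unify f ~ (b -> (Int -> d))  [subst: {e:=d} | 0 pending]
  bind f := (b -> (Int -> d))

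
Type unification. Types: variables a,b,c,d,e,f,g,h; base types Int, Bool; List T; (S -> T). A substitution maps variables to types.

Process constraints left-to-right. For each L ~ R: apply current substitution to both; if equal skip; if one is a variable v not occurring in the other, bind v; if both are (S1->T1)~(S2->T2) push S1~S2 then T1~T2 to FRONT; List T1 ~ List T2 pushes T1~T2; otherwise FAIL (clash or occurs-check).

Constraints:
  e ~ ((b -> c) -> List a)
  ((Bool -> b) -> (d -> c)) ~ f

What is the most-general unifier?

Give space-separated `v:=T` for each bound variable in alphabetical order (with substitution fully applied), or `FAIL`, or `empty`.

Answer: e:=((b -> c) -> List a) f:=((Bool -> b) -> (d -> c))

Derivation:
step 1: unify e ~ ((b -> c) -> List a)  [subst: {-} | 1 pending]
  bind e := ((b -> c) -> List a)
step 2: unify ((Bool -> b) -> (d -> c)) ~ f  [subst: {e:=((b -> c) -> List a)} | 0 pending]
  bind f := ((Bool -> b) -> (d -> c))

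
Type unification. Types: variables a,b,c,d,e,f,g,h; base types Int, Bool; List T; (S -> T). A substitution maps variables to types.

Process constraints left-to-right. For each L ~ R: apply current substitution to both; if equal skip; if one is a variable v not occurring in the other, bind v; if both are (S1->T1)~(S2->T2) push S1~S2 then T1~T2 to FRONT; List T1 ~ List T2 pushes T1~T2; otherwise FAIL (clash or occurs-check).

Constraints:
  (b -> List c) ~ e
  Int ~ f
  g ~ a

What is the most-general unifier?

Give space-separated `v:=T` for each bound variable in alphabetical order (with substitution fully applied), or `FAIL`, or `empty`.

Answer: e:=(b -> List c) f:=Int g:=a

Derivation:
step 1: unify (b -> List c) ~ e  [subst: {-} | 2 pending]
  bind e := (b -> List c)
step 2: unify Int ~ f  [subst: {e:=(b -> List c)} | 1 pending]
  bind f := Int
step 3: unify g ~ a  [subst: {e:=(b -> List c), f:=Int} | 0 pending]
  bind g := a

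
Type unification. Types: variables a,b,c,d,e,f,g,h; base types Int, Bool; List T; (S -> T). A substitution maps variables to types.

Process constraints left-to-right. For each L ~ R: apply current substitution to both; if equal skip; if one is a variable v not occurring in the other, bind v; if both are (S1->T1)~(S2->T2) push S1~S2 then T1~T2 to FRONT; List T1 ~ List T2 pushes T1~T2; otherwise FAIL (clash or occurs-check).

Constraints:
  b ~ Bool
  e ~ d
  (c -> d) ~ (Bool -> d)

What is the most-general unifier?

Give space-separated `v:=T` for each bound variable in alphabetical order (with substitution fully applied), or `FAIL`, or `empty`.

step 1: unify b ~ Bool  [subst: {-} | 2 pending]
  bind b := Bool
step 2: unify e ~ d  [subst: {b:=Bool} | 1 pending]
  bind e := d
step 3: unify (c -> d) ~ (Bool -> d)  [subst: {b:=Bool, e:=d} | 0 pending]
  -> decompose arrow: push c~Bool, d~d
step 4: unify c ~ Bool  [subst: {b:=Bool, e:=d} | 1 pending]
  bind c := Bool
step 5: unify d ~ d  [subst: {b:=Bool, e:=d, c:=Bool} | 0 pending]
  -> identical, skip

Answer: b:=Bool c:=Bool e:=d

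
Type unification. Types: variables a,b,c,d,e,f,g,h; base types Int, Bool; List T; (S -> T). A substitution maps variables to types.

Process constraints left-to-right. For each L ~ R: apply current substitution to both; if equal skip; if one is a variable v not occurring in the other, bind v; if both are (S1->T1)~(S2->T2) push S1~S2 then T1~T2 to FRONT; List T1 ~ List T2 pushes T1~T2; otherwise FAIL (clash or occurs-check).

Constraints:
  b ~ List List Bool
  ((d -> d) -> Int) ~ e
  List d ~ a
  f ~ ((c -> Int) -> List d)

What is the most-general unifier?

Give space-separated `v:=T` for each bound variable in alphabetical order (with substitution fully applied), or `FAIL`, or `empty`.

step 1: unify b ~ List List Bool  [subst: {-} | 3 pending]
  bind b := List List Bool
step 2: unify ((d -> d) -> Int) ~ e  [subst: {b:=List List Bool} | 2 pending]
  bind e := ((d -> d) -> Int)
step 3: unify List d ~ a  [subst: {b:=List List Bool, e:=((d -> d) -> Int)} | 1 pending]
  bind a := List d
step 4: unify f ~ ((c -> Int) -> List d)  [subst: {b:=List List Bool, e:=((d -> d) -> Int), a:=List d} | 0 pending]
  bind f := ((c -> Int) -> List d)

Answer: a:=List d b:=List List Bool e:=((d -> d) -> Int) f:=((c -> Int) -> List d)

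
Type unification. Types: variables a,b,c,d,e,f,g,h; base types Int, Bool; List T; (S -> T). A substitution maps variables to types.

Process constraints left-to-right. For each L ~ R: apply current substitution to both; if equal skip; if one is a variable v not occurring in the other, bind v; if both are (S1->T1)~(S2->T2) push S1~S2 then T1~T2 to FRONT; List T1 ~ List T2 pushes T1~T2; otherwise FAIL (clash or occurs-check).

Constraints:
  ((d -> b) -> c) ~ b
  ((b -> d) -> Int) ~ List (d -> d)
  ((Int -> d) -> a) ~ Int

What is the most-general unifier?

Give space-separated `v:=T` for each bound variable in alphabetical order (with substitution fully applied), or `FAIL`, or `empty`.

step 1: unify ((d -> b) -> c) ~ b  [subst: {-} | 2 pending]
  occurs-check fail

Answer: FAIL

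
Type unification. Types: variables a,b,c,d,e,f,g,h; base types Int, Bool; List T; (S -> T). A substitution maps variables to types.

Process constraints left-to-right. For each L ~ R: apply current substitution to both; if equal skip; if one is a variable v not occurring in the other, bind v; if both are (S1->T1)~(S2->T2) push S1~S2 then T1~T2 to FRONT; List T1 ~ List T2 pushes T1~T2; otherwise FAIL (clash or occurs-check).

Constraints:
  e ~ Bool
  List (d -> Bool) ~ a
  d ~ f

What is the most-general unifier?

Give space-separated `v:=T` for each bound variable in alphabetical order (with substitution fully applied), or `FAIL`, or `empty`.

Answer: a:=List (f -> Bool) d:=f e:=Bool

Derivation:
step 1: unify e ~ Bool  [subst: {-} | 2 pending]
  bind e := Bool
step 2: unify List (d -> Bool) ~ a  [subst: {e:=Bool} | 1 pending]
  bind a := List (d -> Bool)
step 3: unify d ~ f  [subst: {e:=Bool, a:=List (d -> Bool)} | 0 pending]
  bind d := f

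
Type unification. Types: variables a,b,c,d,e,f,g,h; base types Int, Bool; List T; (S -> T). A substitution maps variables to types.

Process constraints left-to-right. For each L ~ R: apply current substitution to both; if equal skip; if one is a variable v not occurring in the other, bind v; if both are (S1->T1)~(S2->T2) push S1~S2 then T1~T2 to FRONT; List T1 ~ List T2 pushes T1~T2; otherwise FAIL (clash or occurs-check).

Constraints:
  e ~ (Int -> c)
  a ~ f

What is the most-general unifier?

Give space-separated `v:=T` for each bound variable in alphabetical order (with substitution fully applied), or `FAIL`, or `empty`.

step 1: unify e ~ (Int -> c)  [subst: {-} | 1 pending]
  bind e := (Int -> c)
step 2: unify a ~ f  [subst: {e:=(Int -> c)} | 0 pending]
  bind a := f

Answer: a:=f e:=(Int -> c)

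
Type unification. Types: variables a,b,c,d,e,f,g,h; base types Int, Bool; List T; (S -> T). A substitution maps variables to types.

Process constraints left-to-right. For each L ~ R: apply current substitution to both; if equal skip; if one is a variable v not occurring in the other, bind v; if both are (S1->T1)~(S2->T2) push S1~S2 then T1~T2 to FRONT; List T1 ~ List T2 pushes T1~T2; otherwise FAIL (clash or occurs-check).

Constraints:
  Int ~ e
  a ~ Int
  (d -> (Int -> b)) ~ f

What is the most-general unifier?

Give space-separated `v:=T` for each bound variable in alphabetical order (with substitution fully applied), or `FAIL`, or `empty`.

Answer: a:=Int e:=Int f:=(d -> (Int -> b))

Derivation:
step 1: unify Int ~ e  [subst: {-} | 2 pending]
  bind e := Int
step 2: unify a ~ Int  [subst: {e:=Int} | 1 pending]
  bind a := Int
step 3: unify (d -> (Int -> b)) ~ f  [subst: {e:=Int, a:=Int} | 0 pending]
  bind f := (d -> (Int -> b))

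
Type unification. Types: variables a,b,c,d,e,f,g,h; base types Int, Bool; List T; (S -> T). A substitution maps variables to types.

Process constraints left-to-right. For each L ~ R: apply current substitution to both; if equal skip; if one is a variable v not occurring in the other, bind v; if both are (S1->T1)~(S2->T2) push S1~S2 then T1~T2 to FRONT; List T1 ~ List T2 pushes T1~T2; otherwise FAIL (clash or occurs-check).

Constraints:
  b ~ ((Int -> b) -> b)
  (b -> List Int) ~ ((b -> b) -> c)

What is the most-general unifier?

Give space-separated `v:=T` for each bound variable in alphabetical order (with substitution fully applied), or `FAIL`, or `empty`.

Answer: FAIL

Derivation:
step 1: unify b ~ ((Int -> b) -> b)  [subst: {-} | 1 pending]
  occurs-check fail: b in ((Int -> b) -> b)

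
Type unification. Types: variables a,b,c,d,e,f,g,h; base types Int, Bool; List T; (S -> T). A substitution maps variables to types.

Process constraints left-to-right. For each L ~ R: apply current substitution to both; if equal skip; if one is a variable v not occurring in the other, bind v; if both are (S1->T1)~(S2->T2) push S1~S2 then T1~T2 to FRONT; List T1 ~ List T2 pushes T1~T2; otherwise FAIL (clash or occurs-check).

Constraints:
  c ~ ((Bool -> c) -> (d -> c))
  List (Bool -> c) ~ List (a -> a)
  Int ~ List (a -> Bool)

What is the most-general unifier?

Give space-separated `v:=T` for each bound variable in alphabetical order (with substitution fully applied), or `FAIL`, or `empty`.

Answer: FAIL

Derivation:
step 1: unify c ~ ((Bool -> c) -> (d -> c))  [subst: {-} | 2 pending]
  occurs-check fail: c in ((Bool -> c) -> (d -> c))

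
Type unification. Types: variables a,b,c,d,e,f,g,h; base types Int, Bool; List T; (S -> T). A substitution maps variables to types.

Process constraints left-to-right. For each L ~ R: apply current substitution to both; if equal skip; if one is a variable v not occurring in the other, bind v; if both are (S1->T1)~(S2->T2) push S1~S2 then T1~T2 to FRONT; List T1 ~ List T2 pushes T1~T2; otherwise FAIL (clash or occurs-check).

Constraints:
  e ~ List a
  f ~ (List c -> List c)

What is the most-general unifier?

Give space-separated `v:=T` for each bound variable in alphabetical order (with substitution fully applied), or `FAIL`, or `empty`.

Answer: e:=List a f:=(List c -> List c)

Derivation:
step 1: unify e ~ List a  [subst: {-} | 1 pending]
  bind e := List a
step 2: unify f ~ (List c -> List c)  [subst: {e:=List a} | 0 pending]
  bind f := (List c -> List c)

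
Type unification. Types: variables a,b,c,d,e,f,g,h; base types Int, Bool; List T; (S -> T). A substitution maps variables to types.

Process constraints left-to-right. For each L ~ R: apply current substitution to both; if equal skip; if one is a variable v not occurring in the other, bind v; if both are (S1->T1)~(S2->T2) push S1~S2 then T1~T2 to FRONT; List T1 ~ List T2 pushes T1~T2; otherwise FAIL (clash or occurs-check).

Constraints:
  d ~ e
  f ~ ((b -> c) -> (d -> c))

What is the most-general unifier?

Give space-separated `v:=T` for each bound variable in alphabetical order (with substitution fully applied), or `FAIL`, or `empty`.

step 1: unify d ~ e  [subst: {-} | 1 pending]
  bind d := e
step 2: unify f ~ ((b -> c) -> (e -> c))  [subst: {d:=e} | 0 pending]
  bind f := ((b -> c) -> (e -> c))

Answer: d:=e f:=((b -> c) -> (e -> c))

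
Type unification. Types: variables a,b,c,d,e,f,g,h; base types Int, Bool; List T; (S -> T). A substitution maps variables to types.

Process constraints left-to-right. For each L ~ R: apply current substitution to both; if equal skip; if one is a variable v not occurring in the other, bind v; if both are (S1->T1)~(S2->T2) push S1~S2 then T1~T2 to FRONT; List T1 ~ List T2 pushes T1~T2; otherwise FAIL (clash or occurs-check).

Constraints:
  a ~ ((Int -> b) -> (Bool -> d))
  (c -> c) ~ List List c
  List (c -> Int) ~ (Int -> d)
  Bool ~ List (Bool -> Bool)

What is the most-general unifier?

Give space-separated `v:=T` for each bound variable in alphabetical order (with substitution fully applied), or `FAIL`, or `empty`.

step 1: unify a ~ ((Int -> b) -> (Bool -> d))  [subst: {-} | 3 pending]
  bind a := ((Int -> b) -> (Bool -> d))
step 2: unify (c -> c) ~ List List c  [subst: {a:=((Int -> b) -> (Bool -> d))} | 2 pending]
  clash: (c -> c) vs List List c

Answer: FAIL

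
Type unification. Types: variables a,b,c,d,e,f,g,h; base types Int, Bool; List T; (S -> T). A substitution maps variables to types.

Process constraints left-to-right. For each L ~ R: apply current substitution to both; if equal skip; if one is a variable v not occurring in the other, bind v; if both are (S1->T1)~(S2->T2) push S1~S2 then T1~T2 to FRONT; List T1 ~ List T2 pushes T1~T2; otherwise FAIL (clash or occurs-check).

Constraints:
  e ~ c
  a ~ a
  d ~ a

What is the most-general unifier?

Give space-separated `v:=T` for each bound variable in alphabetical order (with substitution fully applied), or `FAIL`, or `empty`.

step 1: unify e ~ c  [subst: {-} | 2 pending]
  bind e := c
step 2: unify a ~ a  [subst: {e:=c} | 1 pending]
  -> identical, skip
step 3: unify d ~ a  [subst: {e:=c} | 0 pending]
  bind d := a

Answer: d:=a e:=c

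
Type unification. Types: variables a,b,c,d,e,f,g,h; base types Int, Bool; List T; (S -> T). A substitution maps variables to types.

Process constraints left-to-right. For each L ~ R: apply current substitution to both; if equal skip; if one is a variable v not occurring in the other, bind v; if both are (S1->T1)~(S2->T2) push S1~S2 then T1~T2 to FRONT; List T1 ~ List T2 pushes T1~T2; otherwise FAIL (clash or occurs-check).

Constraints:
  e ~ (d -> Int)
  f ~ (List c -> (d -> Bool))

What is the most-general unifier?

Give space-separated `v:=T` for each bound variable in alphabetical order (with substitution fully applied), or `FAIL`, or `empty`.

step 1: unify e ~ (d -> Int)  [subst: {-} | 1 pending]
  bind e := (d -> Int)
step 2: unify f ~ (List c -> (d -> Bool))  [subst: {e:=(d -> Int)} | 0 pending]
  bind f := (List c -> (d -> Bool))

Answer: e:=(d -> Int) f:=(List c -> (d -> Bool))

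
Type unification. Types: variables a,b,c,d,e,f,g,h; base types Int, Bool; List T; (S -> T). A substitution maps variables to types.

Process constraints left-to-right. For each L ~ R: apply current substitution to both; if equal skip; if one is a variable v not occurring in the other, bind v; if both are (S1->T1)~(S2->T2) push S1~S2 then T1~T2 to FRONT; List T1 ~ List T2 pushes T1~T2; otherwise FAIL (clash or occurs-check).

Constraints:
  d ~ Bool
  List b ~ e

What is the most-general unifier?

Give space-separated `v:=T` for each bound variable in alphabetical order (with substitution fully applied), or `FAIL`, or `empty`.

Answer: d:=Bool e:=List b

Derivation:
step 1: unify d ~ Bool  [subst: {-} | 1 pending]
  bind d := Bool
step 2: unify List b ~ e  [subst: {d:=Bool} | 0 pending]
  bind e := List b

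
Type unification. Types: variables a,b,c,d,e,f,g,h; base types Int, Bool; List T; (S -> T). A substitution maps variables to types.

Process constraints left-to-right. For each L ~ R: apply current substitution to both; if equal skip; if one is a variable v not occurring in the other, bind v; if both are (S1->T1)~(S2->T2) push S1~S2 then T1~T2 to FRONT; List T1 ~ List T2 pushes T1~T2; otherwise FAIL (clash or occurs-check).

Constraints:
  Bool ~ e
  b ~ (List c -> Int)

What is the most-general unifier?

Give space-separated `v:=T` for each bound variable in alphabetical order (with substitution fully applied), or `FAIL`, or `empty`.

step 1: unify Bool ~ e  [subst: {-} | 1 pending]
  bind e := Bool
step 2: unify b ~ (List c -> Int)  [subst: {e:=Bool} | 0 pending]
  bind b := (List c -> Int)

Answer: b:=(List c -> Int) e:=Bool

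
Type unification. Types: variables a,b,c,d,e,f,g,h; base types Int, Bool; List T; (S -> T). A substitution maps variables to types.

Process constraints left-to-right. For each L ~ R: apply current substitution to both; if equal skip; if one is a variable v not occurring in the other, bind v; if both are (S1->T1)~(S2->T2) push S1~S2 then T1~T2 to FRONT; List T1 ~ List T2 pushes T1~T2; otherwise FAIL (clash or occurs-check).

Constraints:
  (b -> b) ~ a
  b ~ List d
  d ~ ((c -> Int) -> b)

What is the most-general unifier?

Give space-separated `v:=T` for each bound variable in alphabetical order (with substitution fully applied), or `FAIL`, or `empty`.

step 1: unify (b -> b) ~ a  [subst: {-} | 2 pending]
  bind a := (b -> b)
step 2: unify b ~ List d  [subst: {a:=(b -> b)} | 1 pending]
  bind b := List d
step 3: unify d ~ ((c -> Int) -> List d)  [subst: {a:=(b -> b), b:=List d} | 0 pending]
  occurs-check fail: d in ((c -> Int) -> List d)

Answer: FAIL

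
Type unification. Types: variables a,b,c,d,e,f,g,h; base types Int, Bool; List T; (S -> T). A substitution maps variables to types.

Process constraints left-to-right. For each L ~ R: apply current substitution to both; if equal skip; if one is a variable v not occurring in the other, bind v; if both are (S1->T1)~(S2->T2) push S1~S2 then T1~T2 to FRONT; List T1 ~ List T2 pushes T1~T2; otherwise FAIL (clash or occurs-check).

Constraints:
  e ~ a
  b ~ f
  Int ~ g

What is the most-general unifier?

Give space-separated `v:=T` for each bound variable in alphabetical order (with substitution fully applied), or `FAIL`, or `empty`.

step 1: unify e ~ a  [subst: {-} | 2 pending]
  bind e := a
step 2: unify b ~ f  [subst: {e:=a} | 1 pending]
  bind b := f
step 3: unify Int ~ g  [subst: {e:=a, b:=f} | 0 pending]
  bind g := Int

Answer: b:=f e:=a g:=Int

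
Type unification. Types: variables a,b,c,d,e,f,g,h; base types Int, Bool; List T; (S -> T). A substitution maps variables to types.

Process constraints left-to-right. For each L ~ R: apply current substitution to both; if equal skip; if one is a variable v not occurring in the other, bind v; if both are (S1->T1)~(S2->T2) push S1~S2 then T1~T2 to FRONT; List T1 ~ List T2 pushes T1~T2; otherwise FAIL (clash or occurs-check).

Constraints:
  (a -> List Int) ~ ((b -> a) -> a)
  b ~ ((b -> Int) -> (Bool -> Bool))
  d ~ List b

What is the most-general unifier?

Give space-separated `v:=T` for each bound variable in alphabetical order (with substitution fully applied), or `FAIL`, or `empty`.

step 1: unify (a -> List Int) ~ ((b -> a) -> a)  [subst: {-} | 2 pending]
  -> decompose arrow: push a~(b -> a), List Int~a
step 2: unify a ~ (b -> a)  [subst: {-} | 3 pending]
  occurs-check fail: a in (b -> a)

Answer: FAIL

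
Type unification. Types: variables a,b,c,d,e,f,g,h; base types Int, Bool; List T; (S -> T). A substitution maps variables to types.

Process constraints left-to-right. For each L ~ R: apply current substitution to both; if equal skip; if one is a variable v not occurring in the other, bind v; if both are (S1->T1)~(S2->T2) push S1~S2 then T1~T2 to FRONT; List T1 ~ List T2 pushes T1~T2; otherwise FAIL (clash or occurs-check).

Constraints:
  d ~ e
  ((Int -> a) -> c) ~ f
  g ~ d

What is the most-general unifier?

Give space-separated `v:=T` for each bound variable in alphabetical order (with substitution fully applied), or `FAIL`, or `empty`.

step 1: unify d ~ e  [subst: {-} | 2 pending]
  bind d := e
step 2: unify ((Int -> a) -> c) ~ f  [subst: {d:=e} | 1 pending]
  bind f := ((Int -> a) -> c)
step 3: unify g ~ e  [subst: {d:=e, f:=((Int -> a) -> c)} | 0 pending]
  bind g := e

Answer: d:=e f:=((Int -> a) -> c) g:=e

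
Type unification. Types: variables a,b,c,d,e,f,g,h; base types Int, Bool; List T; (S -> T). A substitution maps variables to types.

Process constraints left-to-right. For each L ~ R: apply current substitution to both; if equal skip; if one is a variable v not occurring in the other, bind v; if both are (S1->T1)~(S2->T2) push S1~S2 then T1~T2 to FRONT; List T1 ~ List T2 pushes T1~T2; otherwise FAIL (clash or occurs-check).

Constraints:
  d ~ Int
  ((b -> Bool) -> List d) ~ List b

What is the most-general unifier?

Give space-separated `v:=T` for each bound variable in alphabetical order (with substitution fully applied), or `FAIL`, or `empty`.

step 1: unify d ~ Int  [subst: {-} | 1 pending]
  bind d := Int
step 2: unify ((b -> Bool) -> List Int) ~ List b  [subst: {d:=Int} | 0 pending]
  clash: ((b -> Bool) -> List Int) vs List b

Answer: FAIL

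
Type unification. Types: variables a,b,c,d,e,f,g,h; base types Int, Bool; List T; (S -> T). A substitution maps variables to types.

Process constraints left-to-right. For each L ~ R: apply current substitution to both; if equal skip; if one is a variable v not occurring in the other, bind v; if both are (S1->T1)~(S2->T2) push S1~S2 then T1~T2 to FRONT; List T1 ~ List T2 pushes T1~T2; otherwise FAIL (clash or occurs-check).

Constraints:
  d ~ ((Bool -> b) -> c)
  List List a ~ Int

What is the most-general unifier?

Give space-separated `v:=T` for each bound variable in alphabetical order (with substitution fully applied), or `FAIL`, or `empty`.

Answer: FAIL

Derivation:
step 1: unify d ~ ((Bool -> b) -> c)  [subst: {-} | 1 pending]
  bind d := ((Bool -> b) -> c)
step 2: unify List List a ~ Int  [subst: {d:=((Bool -> b) -> c)} | 0 pending]
  clash: List List a vs Int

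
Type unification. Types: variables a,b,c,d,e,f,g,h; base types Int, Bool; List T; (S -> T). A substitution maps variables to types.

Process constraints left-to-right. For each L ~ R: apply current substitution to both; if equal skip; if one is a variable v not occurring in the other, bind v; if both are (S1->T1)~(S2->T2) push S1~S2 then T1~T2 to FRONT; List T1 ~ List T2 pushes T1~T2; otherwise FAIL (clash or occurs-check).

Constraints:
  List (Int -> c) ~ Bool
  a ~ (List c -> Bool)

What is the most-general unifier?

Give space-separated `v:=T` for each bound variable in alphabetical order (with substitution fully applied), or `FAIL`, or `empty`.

Answer: FAIL

Derivation:
step 1: unify List (Int -> c) ~ Bool  [subst: {-} | 1 pending]
  clash: List (Int -> c) vs Bool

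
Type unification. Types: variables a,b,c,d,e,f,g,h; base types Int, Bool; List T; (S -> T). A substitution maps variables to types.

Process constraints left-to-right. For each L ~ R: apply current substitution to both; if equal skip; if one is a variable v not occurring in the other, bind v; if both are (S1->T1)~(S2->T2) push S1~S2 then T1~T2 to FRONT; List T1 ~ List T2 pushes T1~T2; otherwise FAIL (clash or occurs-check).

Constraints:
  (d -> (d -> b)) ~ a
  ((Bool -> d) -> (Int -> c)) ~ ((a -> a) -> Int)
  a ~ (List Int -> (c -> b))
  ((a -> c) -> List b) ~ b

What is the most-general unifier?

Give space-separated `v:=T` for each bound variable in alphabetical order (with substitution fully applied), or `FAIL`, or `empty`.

step 1: unify (d -> (d -> b)) ~ a  [subst: {-} | 3 pending]
  bind a := (d -> (d -> b))
step 2: unify ((Bool -> d) -> (Int -> c)) ~ (((d -> (d -> b)) -> (d -> (d -> b))) -> Int)  [subst: {a:=(d -> (d -> b))} | 2 pending]
  -> decompose arrow: push (Bool -> d)~((d -> (d -> b)) -> (d -> (d -> b))), (Int -> c)~Int
step 3: unify (Bool -> d) ~ ((d -> (d -> b)) -> (d -> (d -> b)))  [subst: {a:=(d -> (d -> b))} | 3 pending]
  -> decompose arrow: push Bool~(d -> (d -> b)), d~(d -> (d -> b))
step 4: unify Bool ~ (d -> (d -> b))  [subst: {a:=(d -> (d -> b))} | 4 pending]
  clash: Bool vs (d -> (d -> b))

Answer: FAIL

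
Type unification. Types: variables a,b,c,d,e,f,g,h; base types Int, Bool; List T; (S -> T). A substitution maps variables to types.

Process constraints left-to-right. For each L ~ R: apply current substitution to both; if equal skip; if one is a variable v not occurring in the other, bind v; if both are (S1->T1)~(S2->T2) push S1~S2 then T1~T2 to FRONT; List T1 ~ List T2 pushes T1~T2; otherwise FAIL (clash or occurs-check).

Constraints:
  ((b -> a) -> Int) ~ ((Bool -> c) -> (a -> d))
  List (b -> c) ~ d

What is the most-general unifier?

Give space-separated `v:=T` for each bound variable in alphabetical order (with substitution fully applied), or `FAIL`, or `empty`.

Answer: FAIL

Derivation:
step 1: unify ((b -> a) -> Int) ~ ((Bool -> c) -> (a -> d))  [subst: {-} | 1 pending]
  -> decompose arrow: push (b -> a)~(Bool -> c), Int~(a -> d)
step 2: unify (b -> a) ~ (Bool -> c)  [subst: {-} | 2 pending]
  -> decompose arrow: push b~Bool, a~c
step 3: unify b ~ Bool  [subst: {-} | 3 pending]
  bind b := Bool
step 4: unify a ~ c  [subst: {b:=Bool} | 2 pending]
  bind a := c
step 5: unify Int ~ (c -> d)  [subst: {b:=Bool, a:=c} | 1 pending]
  clash: Int vs (c -> d)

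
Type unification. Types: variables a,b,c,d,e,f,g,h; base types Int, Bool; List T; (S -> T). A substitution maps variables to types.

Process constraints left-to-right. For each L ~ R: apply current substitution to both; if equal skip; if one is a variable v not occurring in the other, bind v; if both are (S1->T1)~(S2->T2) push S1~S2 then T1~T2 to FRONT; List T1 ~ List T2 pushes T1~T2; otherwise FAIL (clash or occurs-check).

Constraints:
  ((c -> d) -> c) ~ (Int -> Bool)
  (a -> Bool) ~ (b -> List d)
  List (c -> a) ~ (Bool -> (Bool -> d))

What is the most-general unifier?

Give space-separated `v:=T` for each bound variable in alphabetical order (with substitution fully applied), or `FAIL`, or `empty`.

Answer: FAIL

Derivation:
step 1: unify ((c -> d) -> c) ~ (Int -> Bool)  [subst: {-} | 2 pending]
  -> decompose arrow: push (c -> d)~Int, c~Bool
step 2: unify (c -> d) ~ Int  [subst: {-} | 3 pending]
  clash: (c -> d) vs Int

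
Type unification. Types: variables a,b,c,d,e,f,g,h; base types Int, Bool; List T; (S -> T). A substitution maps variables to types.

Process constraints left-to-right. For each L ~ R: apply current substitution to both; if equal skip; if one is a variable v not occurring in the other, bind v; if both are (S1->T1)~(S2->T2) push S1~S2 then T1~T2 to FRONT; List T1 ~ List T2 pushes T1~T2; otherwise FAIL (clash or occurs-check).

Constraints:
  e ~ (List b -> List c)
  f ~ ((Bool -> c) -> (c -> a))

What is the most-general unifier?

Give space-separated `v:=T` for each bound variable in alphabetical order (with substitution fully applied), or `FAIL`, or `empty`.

Answer: e:=(List b -> List c) f:=((Bool -> c) -> (c -> a))

Derivation:
step 1: unify e ~ (List b -> List c)  [subst: {-} | 1 pending]
  bind e := (List b -> List c)
step 2: unify f ~ ((Bool -> c) -> (c -> a))  [subst: {e:=(List b -> List c)} | 0 pending]
  bind f := ((Bool -> c) -> (c -> a))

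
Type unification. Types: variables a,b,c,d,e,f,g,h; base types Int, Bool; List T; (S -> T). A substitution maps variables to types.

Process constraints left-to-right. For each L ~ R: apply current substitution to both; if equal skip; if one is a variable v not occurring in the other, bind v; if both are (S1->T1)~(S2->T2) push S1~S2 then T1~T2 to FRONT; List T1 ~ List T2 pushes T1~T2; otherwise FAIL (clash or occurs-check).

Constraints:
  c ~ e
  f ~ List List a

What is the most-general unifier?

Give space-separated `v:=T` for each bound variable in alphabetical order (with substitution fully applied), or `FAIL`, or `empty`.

step 1: unify c ~ e  [subst: {-} | 1 pending]
  bind c := e
step 2: unify f ~ List List a  [subst: {c:=e} | 0 pending]
  bind f := List List a

Answer: c:=e f:=List List a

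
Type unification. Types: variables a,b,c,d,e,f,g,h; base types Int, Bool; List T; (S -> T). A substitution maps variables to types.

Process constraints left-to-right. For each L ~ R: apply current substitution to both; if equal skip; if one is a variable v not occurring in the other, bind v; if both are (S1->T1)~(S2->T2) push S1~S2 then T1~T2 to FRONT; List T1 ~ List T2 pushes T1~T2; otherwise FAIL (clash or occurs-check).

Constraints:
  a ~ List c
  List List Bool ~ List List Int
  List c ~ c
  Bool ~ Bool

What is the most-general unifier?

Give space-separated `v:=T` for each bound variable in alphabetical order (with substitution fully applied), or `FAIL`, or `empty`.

Answer: FAIL

Derivation:
step 1: unify a ~ List c  [subst: {-} | 3 pending]
  bind a := List c
step 2: unify List List Bool ~ List List Int  [subst: {a:=List c} | 2 pending]
  -> decompose List: push List Bool~List Int
step 3: unify List Bool ~ List Int  [subst: {a:=List c} | 2 pending]
  -> decompose List: push Bool~Int
step 4: unify Bool ~ Int  [subst: {a:=List c} | 2 pending]
  clash: Bool vs Int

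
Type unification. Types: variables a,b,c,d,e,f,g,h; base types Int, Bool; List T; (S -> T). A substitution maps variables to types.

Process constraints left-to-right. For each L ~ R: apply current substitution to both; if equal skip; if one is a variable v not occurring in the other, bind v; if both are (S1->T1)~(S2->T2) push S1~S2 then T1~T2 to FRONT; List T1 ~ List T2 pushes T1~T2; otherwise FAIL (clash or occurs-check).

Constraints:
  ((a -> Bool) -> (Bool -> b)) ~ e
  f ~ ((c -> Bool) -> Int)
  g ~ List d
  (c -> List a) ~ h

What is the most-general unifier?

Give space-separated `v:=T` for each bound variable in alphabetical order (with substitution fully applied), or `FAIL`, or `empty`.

Answer: e:=((a -> Bool) -> (Bool -> b)) f:=((c -> Bool) -> Int) g:=List d h:=(c -> List a)

Derivation:
step 1: unify ((a -> Bool) -> (Bool -> b)) ~ e  [subst: {-} | 3 pending]
  bind e := ((a -> Bool) -> (Bool -> b))
step 2: unify f ~ ((c -> Bool) -> Int)  [subst: {e:=((a -> Bool) -> (Bool -> b))} | 2 pending]
  bind f := ((c -> Bool) -> Int)
step 3: unify g ~ List d  [subst: {e:=((a -> Bool) -> (Bool -> b)), f:=((c -> Bool) -> Int)} | 1 pending]
  bind g := List d
step 4: unify (c -> List a) ~ h  [subst: {e:=((a -> Bool) -> (Bool -> b)), f:=((c -> Bool) -> Int), g:=List d} | 0 pending]
  bind h := (c -> List a)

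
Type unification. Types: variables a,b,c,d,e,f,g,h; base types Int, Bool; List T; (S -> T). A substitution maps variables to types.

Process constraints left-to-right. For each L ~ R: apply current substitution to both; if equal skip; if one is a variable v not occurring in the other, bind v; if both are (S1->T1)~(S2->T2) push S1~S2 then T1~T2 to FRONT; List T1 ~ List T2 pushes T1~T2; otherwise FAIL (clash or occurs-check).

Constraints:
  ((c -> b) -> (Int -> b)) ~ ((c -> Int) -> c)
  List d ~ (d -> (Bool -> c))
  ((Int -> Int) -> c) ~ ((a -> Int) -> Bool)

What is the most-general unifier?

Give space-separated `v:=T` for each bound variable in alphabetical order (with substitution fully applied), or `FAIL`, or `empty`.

Answer: FAIL

Derivation:
step 1: unify ((c -> b) -> (Int -> b)) ~ ((c -> Int) -> c)  [subst: {-} | 2 pending]
  -> decompose arrow: push (c -> b)~(c -> Int), (Int -> b)~c
step 2: unify (c -> b) ~ (c -> Int)  [subst: {-} | 3 pending]
  -> decompose arrow: push c~c, b~Int
step 3: unify c ~ c  [subst: {-} | 4 pending]
  -> identical, skip
step 4: unify b ~ Int  [subst: {-} | 3 pending]
  bind b := Int
step 5: unify (Int -> Int) ~ c  [subst: {b:=Int} | 2 pending]
  bind c := (Int -> Int)
step 6: unify List d ~ (d -> (Bool -> (Int -> Int)))  [subst: {b:=Int, c:=(Int -> Int)} | 1 pending]
  clash: List d vs (d -> (Bool -> (Int -> Int)))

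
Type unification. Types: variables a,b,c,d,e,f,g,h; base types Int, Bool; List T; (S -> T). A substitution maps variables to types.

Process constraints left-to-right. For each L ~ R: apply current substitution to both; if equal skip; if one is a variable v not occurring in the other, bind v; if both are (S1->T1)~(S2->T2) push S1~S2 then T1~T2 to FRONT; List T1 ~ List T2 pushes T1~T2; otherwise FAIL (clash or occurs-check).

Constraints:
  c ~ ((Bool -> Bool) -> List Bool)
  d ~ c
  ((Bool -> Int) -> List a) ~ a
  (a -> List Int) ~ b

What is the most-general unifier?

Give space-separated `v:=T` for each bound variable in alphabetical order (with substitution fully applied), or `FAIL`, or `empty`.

step 1: unify c ~ ((Bool -> Bool) -> List Bool)  [subst: {-} | 3 pending]
  bind c := ((Bool -> Bool) -> List Bool)
step 2: unify d ~ ((Bool -> Bool) -> List Bool)  [subst: {c:=((Bool -> Bool) -> List Bool)} | 2 pending]
  bind d := ((Bool -> Bool) -> List Bool)
step 3: unify ((Bool -> Int) -> List a) ~ a  [subst: {c:=((Bool -> Bool) -> List Bool), d:=((Bool -> Bool) -> List Bool)} | 1 pending]
  occurs-check fail

Answer: FAIL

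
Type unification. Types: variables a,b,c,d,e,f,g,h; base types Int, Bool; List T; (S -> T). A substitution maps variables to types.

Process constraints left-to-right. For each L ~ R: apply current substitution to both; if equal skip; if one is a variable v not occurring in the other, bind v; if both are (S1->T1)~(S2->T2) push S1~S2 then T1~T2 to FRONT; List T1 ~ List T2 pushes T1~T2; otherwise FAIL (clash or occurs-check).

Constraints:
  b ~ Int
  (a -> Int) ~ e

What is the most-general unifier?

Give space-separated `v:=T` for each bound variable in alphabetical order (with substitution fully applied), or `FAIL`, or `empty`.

step 1: unify b ~ Int  [subst: {-} | 1 pending]
  bind b := Int
step 2: unify (a -> Int) ~ e  [subst: {b:=Int} | 0 pending]
  bind e := (a -> Int)

Answer: b:=Int e:=(a -> Int)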